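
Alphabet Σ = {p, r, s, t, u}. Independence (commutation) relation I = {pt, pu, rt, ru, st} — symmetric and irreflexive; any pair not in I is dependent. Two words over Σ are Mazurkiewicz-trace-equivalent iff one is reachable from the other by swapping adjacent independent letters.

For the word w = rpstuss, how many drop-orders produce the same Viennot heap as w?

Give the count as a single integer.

drop 0:r onto floor
drop 1:p onto {0:r}
drop 2:s onto {1:p}
drop 3:t onto floor
drop 4:u onto {2:s, 3:t}
drop 5:s onto {4:u}
drop 6:s onto {5:s}
ground layer = {0:r, 3:t}
drop-orders for the pieces not yet dropped (sum over which currently-grounded one goes next):
  1 to go: {6} 1
  2 to go: {5,6} 1
  3 to go: {4,5,6} 1
  4 to go: {2,4,5,6} 1  {3,4,5,6} 1
  5 to go: {1,2,4,5,6} 1  {2,3,4,5,6} 2
  if 0:r drops first: 3 orders
  if 3:t drops first: 1 orders
heap linearizations: 4

4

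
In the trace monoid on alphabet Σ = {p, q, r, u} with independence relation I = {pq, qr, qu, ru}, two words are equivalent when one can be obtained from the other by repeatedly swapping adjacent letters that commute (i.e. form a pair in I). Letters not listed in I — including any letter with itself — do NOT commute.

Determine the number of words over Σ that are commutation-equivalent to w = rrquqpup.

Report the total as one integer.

0(r) covers ∅
1(r) covers 0:r
2(q) covers ∅
3(u) covers ∅
4(q) covers 2:q
5(p) covers 1:r, 3:u
6(u) covers 5:p
7(p) covers 6:u
floor of heap: 0:r, 2:q, 3:u
completions by unplaced set U, small U first (add the entries for U minus each lowest piece of U):
  |U|=1: {4}:1  {7}:1
  |U|=2: {2,4}:1  {4,7}:2  {6,7}:1
  |U|=3: {2,4,7}:3  {4,6,7}:3  {5,6,7}:1
  |U|=4: {1,5,6,7}:1  {2,4,6,7}:6  {3,5,6,7}:1  {4,5,6,7}:4
  |U|=5: {0,1,5,6,7}:1  {1,3,5,6,7}:2  {1,4,5,6,7}:5  {2,4,5,6,7}:10  {3,4,5,6,7}:5
  |U|=6: {0,1,3,5,6,7}:3  {0,1,4,5,6,7}:6  {1,2,4,5,6,7}:15  {1,3,4,5,6,7}:12  {2,3,4,5,6,7}:15
  start at 0(r): 42
  start at 2(q): 21
  start at 3(u): 21
sum over floor = 84

84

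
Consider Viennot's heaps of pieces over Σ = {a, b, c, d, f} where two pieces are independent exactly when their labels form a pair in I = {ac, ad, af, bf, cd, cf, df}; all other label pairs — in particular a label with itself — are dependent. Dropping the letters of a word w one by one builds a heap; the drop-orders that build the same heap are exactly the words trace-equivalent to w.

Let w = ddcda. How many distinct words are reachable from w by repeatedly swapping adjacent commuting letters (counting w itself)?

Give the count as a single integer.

20

piece 0:d — minimal
piece 1:d rests on {0:d}
piece 2:c — minimal
piece 3:d rests on {1:d}
piece 4:a — minimal
minimal pieces: {0:d, 2:c, 4:a}
ways to finish when only these pieces remain (= sum over removing one remaining piece with nothing left below it):
  1 left: {2}→1  {3}→1  {4}→1
  2 left: {1,3}→1  {2,3}→2  {2,4}→2  {3,4}→2
  3 left: {0,1,3}→1  {1,2,3}→3  {1,3,4}→3  {2,3,4}→6
  placing 0:d first → 12 extensions
  placing 2:c first → 4 extensions
  placing 4:a first → 4 extensions
total linear extensions = 20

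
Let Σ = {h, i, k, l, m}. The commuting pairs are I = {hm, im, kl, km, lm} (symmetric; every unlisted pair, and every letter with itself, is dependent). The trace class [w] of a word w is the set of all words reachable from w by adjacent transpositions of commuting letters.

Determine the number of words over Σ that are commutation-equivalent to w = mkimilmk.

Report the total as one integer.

piece 0:m — minimal
piece 1:k — minimal
piece 2:i rests on {1:k}
piece 3:m rests on {0:m}
piece 4:i rests on {2:i}
piece 5:l rests on {4:i}
piece 6:m rests on {3:m}
piece 7:k rests on {4:i}
minimal pieces: {0:m, 1:k}
ways to finish when only these pieces remain (= sum over removing one remaining piece with nothing left below it):
  1 left: {5}→1  {6}→1  {7}→1
  2 left: {3,6}→1  {5,6}→2  {5,7}→2  {6,7}→2
  3 left: {0,3,6}→1  {3,5,6}→3  {3,6,7}→3  {4,5,7}→2  {5,6,7}→6
  4 left: {0,3,5,6}→4  {0,3,6,7}→4  {2,4,5,7}→2  {3,5,6,7}→12  {4,5,6,7}→8
  5 left: {0,3,5,6,7}→20  {1,2,4,5,7}→2  {2,4,5,6,7}→10  {3,4,5,6,7}→20
  6 left: {0,3,4,5,6,7}→40  {1,2,4,5,6,7}→12  {2,3,4,5,6,7}→30
  placing 0:m first → 42 extensions
  placing 1:k first → 70 extensions
total linear extensions = 112

112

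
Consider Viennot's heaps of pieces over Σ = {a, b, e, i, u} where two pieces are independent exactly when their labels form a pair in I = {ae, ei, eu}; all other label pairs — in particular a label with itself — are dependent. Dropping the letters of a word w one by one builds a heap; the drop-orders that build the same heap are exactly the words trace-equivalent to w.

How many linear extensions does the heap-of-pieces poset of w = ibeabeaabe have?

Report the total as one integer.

6

#0=i has no predecessor
#1=b depends on [0:i]
#2=e depends on [1:b]
#3=a depends on [1:b]
#4=b depends on [2:e, 3:a]
#5=e depends on [4:b]
#6=a depends on [4:b]
#7=a depends on [6:a]
#8=b depends on [5:e, 7:a]
#9=e depends on [8:b]
sources: [0:i]
N(rest) = Σ N(rest − s) over sources s of rest; N(one piece) = 1:
  size 1 → [9]=1
  size 2 → [8,9]=1
  size 3 → [5,8,9]=1  [7,8,9]=1
  size 4 → [5,7,8,9]=2  [6,7,8,9]=1
  size 5 → [5,6,7,8,9]=3
  size 6 → [4,5,6,7,8,9]=3
  size 7 → [2,4,5,6,7,8,9]=3  [3,4,5,6,7,8,9]=3
  size 8 → [2,3,4,5,6,7,8,9]=6
  first=0(i) contributes 6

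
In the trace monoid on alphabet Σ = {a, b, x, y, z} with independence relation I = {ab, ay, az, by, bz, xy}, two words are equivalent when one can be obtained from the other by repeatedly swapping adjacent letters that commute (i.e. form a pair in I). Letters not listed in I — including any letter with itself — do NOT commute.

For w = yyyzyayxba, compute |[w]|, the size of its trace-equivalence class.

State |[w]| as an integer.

0(y) covers ∅
1(y) covers 0:y
2(y) covers 1:y
3(z) covers 2:y
4(y) covers 3:z
5(a) covers ∅
6(y) covers 4:y
7(x) covers 3:z, 5:a
8(b) covers 7:x
9(a) covers 7:x
floor of heap: 0:y, 5:a
completions by unplaced set U, small U first (add the entries for U minus each lowest piece of U):
  |U|=1: {6}:1  {8}:1  {9}:1
  |U|=2: {4,6}:1  {6,8}:2  {6,9}:2  {8,9}:2
  |U|=3: {4,6,8}:3  {4,6,9}:3  {6,8,9}:6  {7,8,9}:2
  |U|=4: {4,6,8,9}:12  {5,7,8,9}:2  {6,7,8,9}:8
  |U|=5: {4,6,7,8,9}:20  {5,6,7,8,9}:10
  |U|=6: {3,4,6,7,8,9}:20  {4,5,6,7,8,9}:30
  |U|=7: {2,3,4,6,7,8,9}:20  {3,4,5,6,7,8,9}:50
  |U|=8: {1,2,3,4,6,7,8,9}:20  {2,3,4,5,6,7,8,9}:70
  start at 0(y): 90
  start at 5(a): 20
sum over floor = 110

110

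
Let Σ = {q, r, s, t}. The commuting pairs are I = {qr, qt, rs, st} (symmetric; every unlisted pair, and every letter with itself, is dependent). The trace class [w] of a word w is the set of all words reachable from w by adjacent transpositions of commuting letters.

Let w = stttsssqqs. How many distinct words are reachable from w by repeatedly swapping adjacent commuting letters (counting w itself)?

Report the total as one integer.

120

#0=s has no predecessor
#1=t has no predecessor
#2=t depends on [1:t]
#3=t depends on [2:t]
#4=s depends on [0:s]
#5=s depends on [4:s]
#6=s depends on [5:s]
#7=q depends on [6:s]
#8=q depends on [7:q]
#9=s depends on [8:q]
sources: [0:s, 1:t]
N(rest) = Σ N(rest − s) over sources s of rest; N(one piece) = 1:
  size 1 → [3]=1  [9]=1
  size 2 → [2,3]=1  [3,9]=2  [8,9]=1
  size 3 → [1,2,3]=1  [2,3,9]=3  [3,8,9]=3  [7,8,9]=1
  size 4 → [1,2,3,9]=4  [2,3,8,9]=6  [3,7,8,9]=4  [6,7,8,9]=1
  size 5 → [1,2,3,8,9]=10  [2,3,7,8,9]=10  [3,6,7,8,9]=5  [5,6,7,8,9]=1
  size 6 → [1,2,3,7,8,9]=20  [2,3,6,7,8,9]=15  [3,5,6,7,8,9]=6  [4,5,6,7,8,9]=1
  size 7 → [0,4,5,6,7,8,9]=1  [1,2,3,6,7,8,9]=35  [2,3,5,6,7,8,9]=21  [3,4,5,6,7,8,9]=7
  size 8 → [0,3,4,5,6,7,8,9]=8  [1,2,3,5,6,7,8,9]=56  [2,3,4,5,6,7,8,9]=28
  first=0(s) contributes 84
  first=1(t) contributes 36
|[w]| = 120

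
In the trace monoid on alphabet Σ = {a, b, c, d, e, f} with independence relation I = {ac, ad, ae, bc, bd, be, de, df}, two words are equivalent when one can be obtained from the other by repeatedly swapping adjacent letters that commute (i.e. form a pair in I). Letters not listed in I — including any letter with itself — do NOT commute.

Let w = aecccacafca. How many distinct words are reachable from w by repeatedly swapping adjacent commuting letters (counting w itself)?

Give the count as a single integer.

112

piece 0:a — minimal
piece 1:e — minimal
piece 2:c rests on {1:e}
piece 3:c rests on {2:c}
piece 4:c rests on {3:c}
piece 5:a rests on {0:a}
piece 6:c rests on {4:c}
piece 7:a rests on {5:a}
piece 8:f rests on {6:c, 7:a}
piece 9:c rests on {8:f}
piece 10:a rests on {8:f}
minimal pieces: {0:a, 1:e}
ways to finish when only these pieces remain (= sum over removing one remaining piece with nothing left below it):
  1 left: {9}→1  {10}→1
  2 left: {9,10}→2
  3 left: {8,9,10}→2
  4 left: {6,8,9,10}→2  {7,8,9,10}→2
  5 left: {4,6,8,9,10}→2  {5,7,8,9,10}→2  {6,7,8,9,10}→4
  6 left: {0,5,7,8,9,10}→2  {3,4,6,8,9,10}→2  {4,6,7,8,9,10}→6  {5,6,7,8,9,10}→6
  7 left: {0,5,6,7,8,9,10}→8  {2,3,4,6,8,9,10}→2  {3,4,6,7,8,9,10}→8  {4,5,6,7,8,9,10}→12
  8 left: {0,4,5,6,7,8,9,10}→20  {1,2,3,4,6,8,9,10}→2  {2,3,4,6,7,8,9,10}→10  {3,4,5,6,7,8,9,10}→20
  9 left: {0,3,4,5,6,7,8,9,10}→40  {1,2,3,4,6,7,8,9,10}→12  {2,3,4,5,6,7,8,9,10}→30
  placing 0:a first → 42 extensions
  placing 1:e first → 70 extensions
total linear extensions = 112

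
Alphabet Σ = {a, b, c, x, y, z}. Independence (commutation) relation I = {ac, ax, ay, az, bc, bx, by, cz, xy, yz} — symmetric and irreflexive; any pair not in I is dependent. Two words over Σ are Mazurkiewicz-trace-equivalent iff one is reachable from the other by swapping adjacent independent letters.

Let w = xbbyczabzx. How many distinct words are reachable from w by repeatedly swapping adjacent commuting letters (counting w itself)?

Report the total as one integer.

#0=x has no predecessor
#1=b has no predecessor
#2=b depends on [1:b]
#3=y has no predecessor
#4=c depends on [0:x, 3:y]
#5=z depends on [0:x, 2:b]
#6=a depends on [2:b]
#7=b depends on [5:z, 6:a]
#8=z depends on [7:b]
#9=x depends on [4:c, 8:z]
sources: [0:x, 1:b, 3:y]
N(rest) = Σ N(rest − s) over sources s of rest; N(one piece) = 1:
  size 1 → [9]=1
  size 2 → [4,9]=1  [8,9]=1
  size 3 → [3,4,9]=1  [4,8,9]=2  [7,8,9]=1
  size 4 → [3,4,8,9]=3  [4,7,8,9]=3  [5,7,8,9]=1  [6,7,8,9]=1
  size 5 → [3,4,7,8,9]=6  [4,5,7,8,9]=4  [4,6,7,8,9]=4  [5,6,7,8,9]=2
  size 6 → [0,4,5,7,8,9]=4  [2,5,6,7,8,9]=2  [3,4,5,7,8,9]=10  [3,4,6,7,8,9]=10  [4,5,6,7,8,9]=10
  size 7 → [0,3,4,5,7,8,9]=14  [0,4,5,6,7,8,9]=14  [1,2,5,6,7,8,9]=2  [2,4,5,6,7,8,9]=12  [3,4,5,6,7,8,9]=30
  size 8 → [0,2,4,5,6,7,8,9]=26  [0,3,4,5,6,7,8,9]=58  [1,2,4,5,6,7,8,9]=14  [2,3,4,5,6,7,8,9]=42
  first=0(x) contributes 56
  first=1(b) contributes 126
  first=3(y) contributes 40
|[w]| = 222

222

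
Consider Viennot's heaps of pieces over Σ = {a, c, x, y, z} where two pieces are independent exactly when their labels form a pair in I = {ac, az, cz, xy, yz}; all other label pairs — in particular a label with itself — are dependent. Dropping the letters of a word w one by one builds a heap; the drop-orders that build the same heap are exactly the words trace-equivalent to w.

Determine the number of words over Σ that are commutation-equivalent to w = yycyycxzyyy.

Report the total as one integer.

0(y) covers ∅
1(y) covers 0:y
2(c) covers 1:y
3(y) covers 2:c
4(y) covers 3:y
5(c) covers 4:y
6(x) covers 5:c
7(z) covers 6:x
8(y) covers 5:c
9(y) covers 8:y
10(y) covers 9:y
floor of heap: 0:y
completions by unplaced set U, small U first (add the entries for U minus each lowest piece of U):
  |U|=1: {7}:1  {10}:1
  |U|=2: {6,7}:1  {7,10}:2  {9,10}:1
  |U|=3: {6,7,10}:3  {7,9,10}:3  {8,9,10}:1
  |U|=4: {6,7,9,10}:6  {7,8,9,10}:4
  |U|=5: {6,7,8,9,10}:10
  |U|=6: {5,6,7,8,9,10}:10
  |U|=7: {4,5,6,7,8,9,10}:10
  |U|=8: {3,4,5,6,7,8,9,10}:10
  |U|=9: {2,3,4,5,6,7,8,9,10}:10
  start at 0(y): 10

10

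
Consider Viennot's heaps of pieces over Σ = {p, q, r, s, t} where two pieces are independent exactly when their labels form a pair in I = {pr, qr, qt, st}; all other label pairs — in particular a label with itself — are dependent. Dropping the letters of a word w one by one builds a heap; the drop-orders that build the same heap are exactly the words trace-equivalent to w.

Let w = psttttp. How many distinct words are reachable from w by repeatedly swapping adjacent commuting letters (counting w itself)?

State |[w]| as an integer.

#0=p has no predecessor
#1=s depends on [0:p]
#2=t depends on [0:p]
#3=t depends on [2:t]
#4=t depends on [3:t]
#5=t depends on [4:t]
#6=p depends on [1:s, 5:t]
sources: [0:p]
N(rest) = Σ N(rest − s) over sources s of rest; N(one piece) = 1:
  size 1 → [6]=1
  size 2 → [1,6]=1  [5,6]=1
  size 3 → [1,5,6]=2  [4,5,6]=1
  size 4 → [1,4,5,6]=3  [3,4,5,6]=1
  size 5 → [1,3,4,5,6]=4  [2,3,4,5,6]=1
  first=0(p) contributes 5

5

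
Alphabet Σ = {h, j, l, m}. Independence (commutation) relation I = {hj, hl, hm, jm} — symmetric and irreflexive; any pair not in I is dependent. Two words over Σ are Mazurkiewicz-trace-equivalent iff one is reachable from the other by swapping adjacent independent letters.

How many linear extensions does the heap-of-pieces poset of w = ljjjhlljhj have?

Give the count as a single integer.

45

drop 0:l onto floor
drop 1:j onto {0:l}
drop 2:j onto {1:j}
drop 3:j onto {2:j}
drop 4:h onto floor
drop 5:l onto {3:j}
drop 6:l onto {5:l}
drop 7:j onto {6:l}
drop 8:h onto {4:h}
drop 9:j onto {7:j}
ground layer = {0:l, 4:h}
drop-orders for the pieces not yet dropped (sum over which currently-grounded one goes next):
  1 to go: {8} 1  {9} 1
  2 to go: {4,8} 1  {7,9} 1  {8,9} 2
  3 to go: {4,8,9} 3  {6,7,9} 1  {7,8,9} 3
  4 to go: {4,7,8,9} 6  {5,6,7,9} 1  {6,7,8,9} 4
  5 to go: {3,5,6,7,9} 1  {4,6,7,8,9} 10  {5,6,7,8,9} 5
  6 to go: {2,3,5,6,7,9} 1  {3,5,6,7,8,9} 6  {4,5,6,7,8,9} 15
  7 to go: {1,2,3,5,6,7,9} 1  {2,3,5,6,7,8,9} 7  {3,4,5,6,7,8,9} 21
  8 to go: {0,1,2,3,5,6,7,9} 1  {1,2,3,5,6,7,8,9} 8  {2,3,4,5,6,7,8,9} 28
  if 0:l drops first: 36 orders
  if 4:h drops first: 9 orders
heap linearizations: 45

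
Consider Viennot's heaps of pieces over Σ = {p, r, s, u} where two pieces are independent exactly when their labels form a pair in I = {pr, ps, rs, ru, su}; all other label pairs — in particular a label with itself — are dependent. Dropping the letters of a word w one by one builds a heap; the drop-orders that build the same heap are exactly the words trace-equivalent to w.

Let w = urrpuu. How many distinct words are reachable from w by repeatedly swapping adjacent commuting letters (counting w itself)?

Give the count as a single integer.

#0=u has no predecessor
#1=r has no predecessor
#2=r depends on [1:r]
#3=p depends on [0:u]
#4=u depends on [3:p]
#5=u depends on [4:u]
sources: [0:u, 1:r]
N(rest) = Σ N(rest − s) over sources s of rest; N(one piece) = 1:
  size 1 → [2]=1  [5]=1
  size 2 → [1,2]=1  [2,5]=2  [4,5]=1
  size 3 → [1,2,5]=3  [2,4,5]=3  [3,4,5]=1
  size 4 → [0,3,4,5]=1  [1,2,4,5]=6  [2,3,4,5]=4
  first=0(u) contributes 10
  first=1(r) contributes 5
|[w]| = 15

15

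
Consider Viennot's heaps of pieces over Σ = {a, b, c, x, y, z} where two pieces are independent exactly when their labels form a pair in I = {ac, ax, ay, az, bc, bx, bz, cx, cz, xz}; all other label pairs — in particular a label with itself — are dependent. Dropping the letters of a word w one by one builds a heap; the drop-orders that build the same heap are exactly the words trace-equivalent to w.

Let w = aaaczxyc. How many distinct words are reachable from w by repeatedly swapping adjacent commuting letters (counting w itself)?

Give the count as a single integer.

336

0(a) covers ∅
1(a) covers 0:a
2(a) covers 1:a
3(c) covers ∅
4(z) covers ∅
5(x) covers ∅
6(y) covers 3:c, 4:z, 5:x
7(c) covers 6:y
floor of heap: 0:a, 3:c, 4:z, 5:x
completions by unplaced set U, small U first (add the entries for U minus each lowest piece of U):
  |U|=1: {2}:1  {7}:1
  |U|=2: {1,2}:1  {2,7}:2  {6,7}:1
  |U|=3: {0,1,2}:1  {1,2,7}:3  {2,6,7}:3  {3,6,7}:1  {4,6,7}:1  {5,6,7}:1
  |U|=4: {0,1,2,7}:4  {1,2,6,7}:6  {2,3,6,7}:4  {2,4,6,7}:4  {2,5,6,7}:4  {3,4,6,7}:2  {3,5,6,7}:2  {4,5,6,7}:2
  |U|=5: {0,1,2,6,7}:10  {1,2,3,6,7}:10  {1,2,4,6,7}:10  {1,2,5,6,7}:10  {2,3,4,6,7}:10  {2,3,5,6,7}:10  {2,4,5,6,7}:10  {3,4,5,6,7}:6
  |U|=6: {0,1,2,3,6,7}:20  {0,1,2,4,6,7}:20  {0,1,2,5,6,7}:20  {1,2,3,4,6,7}:30  {1,2,3,5,6,7}:30  {1,2,4,5,6,7}:30  {2,3,4,5,6,7}:36
  start at 0(a): 126
  start at 3(c): 70
  start at 4(z): 70
  start at 5(x): 70
sum over floor = 336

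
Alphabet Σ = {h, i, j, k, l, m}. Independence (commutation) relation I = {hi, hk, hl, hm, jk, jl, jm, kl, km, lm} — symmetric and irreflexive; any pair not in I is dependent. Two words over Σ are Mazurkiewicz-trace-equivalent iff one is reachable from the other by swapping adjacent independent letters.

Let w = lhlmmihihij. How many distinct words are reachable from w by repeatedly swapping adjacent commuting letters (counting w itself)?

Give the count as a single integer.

720

drop 0:l onto floor
drop 1:h onto floor
drop 2:l onto {0:l}
drop 3:m onto floor
drop 4:m onto {3:m}
drop 5:i onto {2:l, 4:m}
drop 6:h onto {1:h}
drop 7:i onto {5:i}
drop 8:h onto {6:h}
drop 9:i onto {7:i}
drop 10:j onto {8:h, 9:i}
ground layer = {0:l, 1:h, 3:m}
drop-orders for the pieces not yet dropped (sum over which currently-grounded one goes next):
  1 to go: {10} 1
  2 to go: {8,10} 1  {9,10} 1
  3 to go: {6,8,10} 1  {7,9,10} 1  {8,9,10} 2
  4 to go: {1,6,8,10} 1  {5,7,9,10} 1  {6,8,9,10} 3  {7,8,9,10} 3
  5 to go: {1,6,8,9,10} 4  {2,5,7,9,10} 1  {4,5,7,9,10} 1  {5,7,8,9,10} 4  {6,7,8,9,10} 6
  6 to go: {0,2,5,7,9,10} 1  {1,6,7,8,9,10} 10  {2,4,5,7,9,10} 2  {2,5,7,8,9,10} 5  {3,4,5,7,9,10} 1  {4,5,7,8,9,10} 5  {5,6,7,8,9,10} 10
  7 to go: {0,2,4,5,7,9,10} 3  {0,2,5,7,8,9,10} 6  {1,5,6,7,8,9,10} 20  {2,3,4,5,7,9,10} 3  {2,4,5,7,8,9,10} 12  {2,5,6,7,8,9,10} 15  {3,4,5,7,8,9,10} 6  {4,5,6,7,8,9,10} 15
  8 to go: {0,2,3,4,5,7,9,10} 6  {0,2,4,5,7,8,9,10} 21  {0,2,5,6,7,8,9,10} 21  {1,2,5,6,7,8,9,10} 35  {1,4,5,6,7,8,9,10} 35  {2,3,4,5,7,8,9,10} 21  {2,4,5,6,7,8,9,10} 42  {3,4,5,6,7,8,9,10} 21
  9 to go: {0,1,2,5,6,7,8,9,10} 56  {0,2,3,4,5,7,8,9,10} 48  {0,2,4,5,6,7,8,9,10} 84  {1,2,4,5,6,7,8,9,10} 112  {1,3,4,5,6,7,8,9,10} 56  {2,3,4,5,6,7,8,9,10} 84
  if 0:l drops first: 252 orders
  if 1:h drops first: 216 orders
  if 3:m drops first: 252 orders
heap linearizations: 720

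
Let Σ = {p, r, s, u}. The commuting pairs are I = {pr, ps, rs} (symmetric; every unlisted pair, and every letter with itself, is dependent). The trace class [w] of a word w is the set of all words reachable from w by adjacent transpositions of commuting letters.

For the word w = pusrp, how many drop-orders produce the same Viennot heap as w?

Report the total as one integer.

6

piece 0:p — minimal
piece 1:u rests on {0:p}
piece 2:s rests on {1:u}
piece 3:r rests on {1:u}
piece 4:p rests on {1:u}
minimal pieces: {0:p}
ways to finish when only these pieces remain (= sum over removing one remaining piece with nothing left below it):
  1 left: {2}→1  {3}→1  {4}→1
  2 left: {2,3}→2  {2,4}→2  {3,4}→2
  3 left: {2,3,4}→6
  placing 0:p first → 6 extensions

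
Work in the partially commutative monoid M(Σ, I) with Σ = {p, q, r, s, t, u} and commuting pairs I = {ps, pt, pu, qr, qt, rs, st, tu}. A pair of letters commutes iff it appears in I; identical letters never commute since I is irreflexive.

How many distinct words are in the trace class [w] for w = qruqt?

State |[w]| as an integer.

#0=q has no predecessor
#1=r has no predecessor
#2=u depends on [0:q, 1:r]
#3=q depends on [2:u]
#4=t depends on [1:r]
sources: [0:q, 1:r]
N(rest) = Σ N(rest − s) over sources s of rest; N(one piece) = 1:
  size 1 → [3]=1  [4]=1
  size 2 → [2,3]=1  [3,4]=2
  size 3 → [0,2,3]=1  [2,3,4]=3
  first=0(q) contributes 3
  first=1(r) contributes 4
|[w]| = 7

7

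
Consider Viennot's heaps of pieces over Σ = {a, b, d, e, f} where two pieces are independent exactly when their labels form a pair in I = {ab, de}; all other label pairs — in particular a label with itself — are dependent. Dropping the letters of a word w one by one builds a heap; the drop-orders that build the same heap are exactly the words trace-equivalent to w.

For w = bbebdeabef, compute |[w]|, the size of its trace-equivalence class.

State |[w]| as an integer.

#0=b has no predecessor
#1=b depends on [0:b]
#2=e depends on [1:b]
#3=b depends on [2:e]
#4=d depends on [3:b]
#5=e depends on [3:b]
#6=a depends on [4:d, 5:e]
#7=b depends on [4:d, 5:e]
#8=e depends on [6:a, 7:b]
#9=f depends on [8:e]
sources: [0:b]
N(rest) = Σ N(rest − s) over sources s of rest; N(one piece) = 1:
  size 1 → [9]=1
  size 2 → [8,9]=1
  size 3 → [6,8,9]=1  [7,8,9]=1
  size 4 → [6,7,8,9]=2
  size 5 → [4,6,7,8,9]=2  [5,6,7,8,9]=2
  size 6 → [4,5,6,7,8,9]=4
  size 7 → [3,4,5,6,7,8,9]=4
  size 8 → [2,3,4,5,6,7,8,9]=4
  first=0(b) contributes 4

4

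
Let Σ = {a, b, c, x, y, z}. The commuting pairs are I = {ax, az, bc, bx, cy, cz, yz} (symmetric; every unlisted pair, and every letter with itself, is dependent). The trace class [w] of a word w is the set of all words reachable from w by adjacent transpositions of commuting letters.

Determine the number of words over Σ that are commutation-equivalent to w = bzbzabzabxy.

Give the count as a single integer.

10

#0=b has no predecessor
#1=z depends on [0:b]
#2=b depends on [1:z]
#3=z depends on [2:b]
#4=a depends on [2:b]
#5=b depends on [3:z, 4:a]
#6=z depends on [5:b]
#7=a depends on [5:b]
#8=b depends on [6:z, 7:a]
#9=x depends on [6:z]
#10=y depends on [8:b, 9:x]
sources: [0:b]
N(rest) = Σ N(rest − s) over sources s of rest; N(one piece) = 1:
  size 1 → [10]=1
  size 2 → [8,10]=1  [9,10]=1
  size 3 → [7,8,10]=1  [8,9,10]=2
  size 4 → [6,8,9,10]=2  [7,8,9,10]=3
  size 5 → [6,7,8,9,10]=5
  size 6 → [5,6,7,8,9,10]=5
  size 7 → [3,5,6,7,8,9,10]=5  [4,5,6,7,8,9,10]=5
  size 8 → [3,4,5,6,7,8,9,10]=10
  size 9 → [2,3,4,5,6,7,8,9,10]=10
  first=0(b) contributes 10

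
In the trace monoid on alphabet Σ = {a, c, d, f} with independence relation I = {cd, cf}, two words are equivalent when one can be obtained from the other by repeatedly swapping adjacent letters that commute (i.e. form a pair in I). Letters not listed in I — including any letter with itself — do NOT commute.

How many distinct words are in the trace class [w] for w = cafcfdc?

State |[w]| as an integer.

piece 0:c — minimal
piece 1:a rests on {0:c}
piece 2:f rests on {1:a}
piece 3:c rests on {1:a}
piece 4:f rests on {2:f}
piece 5:d rests on {4:f}
piece 6:c rests on {3:c}
minimal pieces: {0:c}
ways to finish when only these pieces remain (= sum over removing one remaining piece with nothing left below it):
  1 left: {5}→1  {6}→1
  2 left: {3,6}→1  {4,5}→1  {5,6}→2
  3 left: {2,4,5}→1  {3,5,6}→3  {4,5,6}→3
  4 left: {2,4,5,6}→4  {3,4,5,6}→6
  5 left: {2,3,4,5,6}→10
  placing 0:c first → 10 extensions

10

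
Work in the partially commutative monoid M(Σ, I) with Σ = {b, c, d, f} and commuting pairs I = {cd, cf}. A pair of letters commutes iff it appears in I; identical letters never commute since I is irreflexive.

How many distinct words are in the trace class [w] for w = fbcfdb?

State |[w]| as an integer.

3

drop 0:f onto floor
drop 1:b onto {0:f}
drop 2:c onto {1:b}
drop 3:f onto {1:b}
drop 4:d onto {3:f}
drop 5:b onto {2:c, 4:d}
ground layer = {0:f}
drop-orders for the pieces not yet dropped (sum over which currently-grounded one goes next):
  1 to go: {5} 1
  2 to go: {2,5} 1  {4,5} 1
  3 to go: {2,4,5} 2  {3,4,5} 1
  4 to go: {2,3,4,5} 3
  if 0:f drops first: 3 orders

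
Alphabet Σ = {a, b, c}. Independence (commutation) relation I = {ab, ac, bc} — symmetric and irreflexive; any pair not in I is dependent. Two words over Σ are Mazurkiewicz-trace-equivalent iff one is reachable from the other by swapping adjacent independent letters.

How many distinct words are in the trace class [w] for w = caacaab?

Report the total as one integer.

105

piece 0:c — minimal
piece 1:a — minimal
piece 2:a rests on {1:a}
piece 3:c rests on {0:c}
piece 4:a rests on {2:a}
piece 5:a rests on {4:a}
piece 6:b — minimal
minimal pieces: {0:c, 1:a, 6:b}
ways to finish when only these pieces remain (= sum over removing one remaining piece with nothing left below it):
  1 left: {3}→1  {5}→1  {6}→1
  2 left: {0,3}→1  {3,5}→2  {3,6}→2  {4,5}→1  {5,6}→2
  3 left: {0,3,5}→3  {0,3,6}→3  {2,4,5}→1  {3,4,5}→3  {3,5,6}→6  {4,5,6}→3
  4 left: {0,3,4,5}→6  {0,3,5,6}→12  {1,2,4,5}→1  {2,3,4,5}→4  {2,4,5,6}→4  {3,4,5,6}→12
  5 left: {0,2,3,4,5}→10  {0,3,4,5,6}→30  {1,2,3,4,5}→5  {1,2,4,5,6}→5  {2,3,4,5,6}→20
  placing 0:c first → 30 extensions
  placing 1:a first → 60 extensions
  placing 6:b first → 15 extensions
total linear extensions = 105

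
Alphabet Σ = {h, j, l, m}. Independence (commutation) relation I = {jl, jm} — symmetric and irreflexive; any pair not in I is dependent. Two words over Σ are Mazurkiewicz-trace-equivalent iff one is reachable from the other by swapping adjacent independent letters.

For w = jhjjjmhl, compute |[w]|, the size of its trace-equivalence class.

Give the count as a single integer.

drop 0:j onto floor
drop 1:h onto {0:j}
drop 2:j onto {1:h}
drop 3:j onto {2:j}
drop 4:j onto {3:j}
drop 5:m onto {1:h}
drop 6:h onto {4:j, 5:m}
drop 7:l onto {6:h}
ground layer = {0:j}
drop-orders for the pieces not yet dropped (sum over which currently-grounded one goes next):
  1 to go: {7} 1
  2 to go: {6,7} 1
  3 to go: {4,6,7} 1  {5,6,7} 1
  4 to go: {3,4,6,7} 1  {4,5,6,7} 2
  5 to go: {2,3,4,6,7} 1  {3,4,5,6,7} 3
  6 to go: {2,3,4,5,6,7} 4
  if 0:j drops first: 4 orders

4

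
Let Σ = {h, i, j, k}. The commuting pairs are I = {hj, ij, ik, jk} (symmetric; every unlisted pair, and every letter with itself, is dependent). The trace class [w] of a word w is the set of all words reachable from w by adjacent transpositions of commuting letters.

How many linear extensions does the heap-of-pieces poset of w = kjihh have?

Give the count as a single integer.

piece 0:k — minimal
piece 1:j — minimal
piece 2:i — minimal
piece 3:h rests on {0:k, 2:i}
piece 4:h rests on {3:h}
minimal pieces: {0:k, 1:j, 2:i}
ways to finish when only these pieces remain (= sum over removing one remaining piece with nothing left below it):
  1 left: {1}→1  {4}→1
  2 left: {1,4}→2  {3,4}→1
  3 left: {0,3,4}→1  {1,3,4}→3  {2,3,4}→1
  placing 0:k first → 4 extensions
  placing 1:j first → 2 extensions
  placing 2:i first → 4 extensions
total linear extensions = 10

10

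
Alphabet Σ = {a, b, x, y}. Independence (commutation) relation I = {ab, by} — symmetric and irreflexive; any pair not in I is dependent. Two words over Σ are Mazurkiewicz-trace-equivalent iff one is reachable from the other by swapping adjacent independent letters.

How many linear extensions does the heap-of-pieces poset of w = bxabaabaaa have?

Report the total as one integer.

28

0(b) covers ∅
1(x) covers 0:b
2(a) covers 1:x
3(b) covers 1:x
4(a) covers 2:a
5(a) covers 4:a
6(b) covers 3:b
7(a) covers 5:a
8(a) covers 7:a
9(a) covers 8:a
floor of heap: 0:b
completions by unplaced set U, small U first (add the entries for U minus each lowest piece of U):
  |U|=1: {6}:1  {9}:1
  |U|=2: {3,6}:1  {6,9}:2  {8,9}:1
  |U|=3: {3,6,9}:3  {6,8,9}:3  {7,8,9}:1
  |U|=4: {3,6,8,9}:6  {5,7,8,9}:1  {6,7,8,9}:4
  |U|=5: {3,6,7,8,9}:10  {4,5,7,8,9}:1  {5,6,7,8,9}:5
  |U|=6: {2,4,5,7,8,9}:1  {3,5,6,7,8,9}:15  {4,5,6,7,8,9}:6
  |U|=7: {2,4,5,6,7,8,9}:7  {3,4,5,6,7,8,9}:21
  |U|=8: {2,3,4,5,6,7,8,9}:28
  start at 0(b): 28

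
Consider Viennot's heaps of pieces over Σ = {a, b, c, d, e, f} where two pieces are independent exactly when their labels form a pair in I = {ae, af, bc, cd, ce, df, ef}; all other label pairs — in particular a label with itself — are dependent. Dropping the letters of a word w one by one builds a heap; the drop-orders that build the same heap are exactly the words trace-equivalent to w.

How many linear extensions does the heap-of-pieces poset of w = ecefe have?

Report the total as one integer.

0(e) covers ∅
1(c) covers ∅
2(e) covers 0:e
3(f) covers 1:c
4(e) covers 2:e
floor of heap: 0:e, 1:c
completions by unplaced set U, small U first (add the entries for U minus each lowest piece of U):
  |U|=1: {3}:1  {4}:1
  |U|=2: {1,3}:1  {2,4}:1  {3,4}:2
  |U|=3: {0,2,4}:1  {1,3,4}:3  {2,3,4}:3
  start at 0(e): 6
  start at 1(c): 4
sum over floor = 10

10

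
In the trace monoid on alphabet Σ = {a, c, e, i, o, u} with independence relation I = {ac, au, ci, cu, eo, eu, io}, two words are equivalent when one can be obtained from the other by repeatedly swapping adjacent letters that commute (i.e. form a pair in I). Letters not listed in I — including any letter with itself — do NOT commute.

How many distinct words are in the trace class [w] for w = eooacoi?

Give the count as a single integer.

#0=e has no predecessor
#1=o has no predecessor
#2=o depends on [1:o]
#3=a depends on [0:e, 2:o]
#4=c depends on [0:e, 2:o]
#5=o depends on [3:a, 4:c]
#6=i depends on [3:a]
sources: [0:e, 1:o]
N(rest) = Σ N(rest − s) over sources s of rest; N(one piece) = 1:
  size 1 → [5]=1  [6]=1
  size 2 → [4,5]=1  [5,6]=2
  size 3 → [3,5,6]=2  [4,5,6]=3
  size 4 → [3,4,5,6]=5
  size 5 → [0,3,4,5,6]=5  [2,3,4,5,6]=5
  first=0(e) contributes 5
  first=1(o) contributes 10
|[w]| = 15

15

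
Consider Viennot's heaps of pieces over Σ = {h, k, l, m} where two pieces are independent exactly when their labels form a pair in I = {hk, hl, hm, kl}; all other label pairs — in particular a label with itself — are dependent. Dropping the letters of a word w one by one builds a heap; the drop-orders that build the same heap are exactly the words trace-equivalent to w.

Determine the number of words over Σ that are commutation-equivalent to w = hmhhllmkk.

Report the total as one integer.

0(h) covers ∅
1(m) covers ∅
2(h) covers 0:h
3(h) covers 2:h
4(l) covers 1:m
5(l) covers 4:l
6(m) covers 5:l
7(k) covers 6:m
8(k) covers 7:k
floor of heap: 0:h, 1:m
completions by unplaced set U, small U first (add the entries for U minus each lowest piece of U):
  |U|=1: {3}:1  {8}:1
  |U|=2: {2,3}:1  {3,8}:2  {7,8}:1
  |U|=3: {0,2,3}:1  {2,3,8}:3  {3,7,8}:3  {6,7,8}:1
  |U|=4: {0,2,3,8}:4  {2,3,7,8}:6  {3,6,7,8}:4  {5,6,7,8}:1
  |U|=5: {0,2,3,7,8}:10  {2,3,6,7,8}:10  {3,5,6,7,8}:5  {4,5,6,7,8}:1
  |U|=6: {0,2,3,6,7,8}:20  {1,4,5,6,7,8}:1  {2,3,5,6,7,8}:15  {3,4,5,6,7,8}:6
  |U|=7: {0,2,3,5,6,7,8}:35  {1,3,4,5,6,7,8}:7  {2,3,4,5,6,7,8}:21
  start at 0(h): 28
  start at 1(m): 56
sum over floor = 84

84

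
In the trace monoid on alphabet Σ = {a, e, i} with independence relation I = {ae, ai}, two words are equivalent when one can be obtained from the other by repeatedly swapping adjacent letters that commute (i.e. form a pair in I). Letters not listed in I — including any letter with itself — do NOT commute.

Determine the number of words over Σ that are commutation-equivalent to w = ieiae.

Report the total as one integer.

5

piece 0:i — minimal
piece 1:e rests on {0:i}
piece 2:i rests on {1:e}
piece 3:a — minimal
piece 4:e rests on {2:i}
minimal pieces: {0:i, 3:a}
ways to finish when only these pieces remain (= sum over removing one remaining piece with nothing left below it):
  1 left: {3}→1  {4}→1
  2 left: {2,4}→1  {3,4}→2
  3 left: {1,2,4}→1  {2,3,4}→3
  placing 0:i first → 4 extensions
  placing 3:a first → 1 extensions
total linear extensions = 5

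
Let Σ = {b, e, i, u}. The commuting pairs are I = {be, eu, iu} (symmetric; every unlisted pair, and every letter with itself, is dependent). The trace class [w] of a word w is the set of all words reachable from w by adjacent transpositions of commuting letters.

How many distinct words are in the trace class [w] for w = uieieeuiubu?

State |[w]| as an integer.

84

0(u) covers ∅
1(i) covers ∅
2(e) covers 1:i
3(i) covers 2:e
4(e) covers 3:i
5(e) covers 4:e
6(u) covers 0:u
7(i) covers 5:e
8(u) covers 6:u
9(b) covers 7:i, 8:u
10(u) covers 9:b
floor of heap: 0:u, 1:i
completions by unplaced set U, small U first (add the entries for U minus each lowest piece of U):
  |U|=1: {10}:1
  |U|=2: {9,10}:1
  |U|=3: {7,9,10}:1  {8,9,10}:1
  |U|=4: {5,7,9,10}:1  {6,8,9,10}:1  {7,8,9,10}:2
  |U|=5: {0,6,8,9,10}:1  {4,5,7,9,10}:1  {5,7,8,9,10}:3  {6,7,8,9,10}:3
  |U|=6: {0,6,7,8,9,10}:4  {3,4,5,7,9,10}:1  {4,5,7,8,9,10}:4  {5,6,7,8,9,10}:6
  |U|=7: {0,5,6,7,8,9,10}:10  {2,3,4,5,7,9,10}:1  {3,4,5,7,8,9,10}:5  {4,5,6,7,8,9,10}:10
  |U|=8: {0,4,5,6,7,8,9,10}:20  {1,2,3,4,5,7,9,10}:1  {2,3,4,5,7,8,9,10}:6  {3,4,5,6,7,8,9,10}:15
  |U|=9: {0,3,4,5,6,7,8,9,10}:35  {1,2,3,4,5,7,8,9,10}:7  {2,3,4,5,6,7,8,9,10}:21
  start at 0(u): 28
  start at 1(i): 56
sum over floor = 84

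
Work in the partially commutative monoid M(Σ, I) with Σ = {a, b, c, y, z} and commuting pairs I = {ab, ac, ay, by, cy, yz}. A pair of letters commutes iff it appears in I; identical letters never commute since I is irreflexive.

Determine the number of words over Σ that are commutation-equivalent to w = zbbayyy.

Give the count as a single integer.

#0=z has no predecessor
#1=b depends on [0:z]
#2=b depends on [1:b]
#3=a depends on [0:z]
#4=y has no predecessor
#5=y depends on [4:y]
#6=y depends on [5:y]
sources: [0:z, 4:y]
N(rest) = Σ N(rest − s) over sources s of rest; N(one piece) = 1:
  size 1 → [2]=1  [3]=1  [6]=1
  size 2 → [1,2]=1  [2,3]=2  [2,6]=2  [3,6]=2  [5,6]=1
  size 3 → [1,2,3]=3  [1,2,6]=3  [2,3,6]=6  [2,5,6]=3  [3,5,6]=3  [4,5,6]=1
  size 4 → [0,1,2,3]=3  [1,2,3,6]=12  [1,2,5,6]=6  [2,3,5,6]=12  [2,4,5,6]=4  [3,4,5,6]=4
  size 5 → [0,1,2,3,6]=15  [1,2,3,5,6]=30  [1,2,4,5,6]=10  [2,3,4,5,6]=20
  first=0(z) contributes 60
  first=4(y) contributes 45
|[w]| = 105

105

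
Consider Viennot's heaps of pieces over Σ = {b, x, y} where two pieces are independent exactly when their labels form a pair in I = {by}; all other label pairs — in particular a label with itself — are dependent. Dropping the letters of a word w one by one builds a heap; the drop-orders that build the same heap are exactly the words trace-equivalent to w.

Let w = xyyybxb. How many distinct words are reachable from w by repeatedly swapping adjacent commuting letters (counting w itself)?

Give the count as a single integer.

4

piece 0:x — minimal
piece 1:y rests on {0:x}
piece 2:y rests on {1:y}
piece 3:y rests on {2:y}
piece 4:b rests on {0:x}
piece 5:x rests on {3:y, 4:b}
piece 6:b rests on {5:x}
minimal pieces: {0:x}
ways to finish when only these pieces remain (= sum over removing one remaining piece with nothing left below it):
  1 left: {6}→1
  2 left: {5,6}→1
  3 left: {3,5,6}→1  {4,5,6}→1
  4 left: {2,3,5,6}→1  {3,4,5,6}→2
  5 left: {1,2,3,5,6}→1  {2,3,4,5,6}→3
  placing 0:x first → 4 extensions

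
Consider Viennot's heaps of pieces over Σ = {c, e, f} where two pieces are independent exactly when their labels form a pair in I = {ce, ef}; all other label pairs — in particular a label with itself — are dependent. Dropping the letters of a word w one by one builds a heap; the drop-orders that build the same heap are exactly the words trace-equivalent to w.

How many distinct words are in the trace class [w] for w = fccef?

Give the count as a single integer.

5

0(f) covers ∅
1(c) covers 0:f
2(c) covers 1:c
3(e) covers ∅
4(f) covers 2:c
floor of heap: 0:f, 3:e
completions by unplaced set U, small U first (add the entries for U minus each lowest piece of U):
  |U|=1: {3}:1  {4}:1
  |U|=2: {2,4}:1  {3,4}:2
  |U|=3: {1,2,4}:1  {2,3,4}:3
  start at 0(f): 4
  start at 3(e): 1
sum over floor = 5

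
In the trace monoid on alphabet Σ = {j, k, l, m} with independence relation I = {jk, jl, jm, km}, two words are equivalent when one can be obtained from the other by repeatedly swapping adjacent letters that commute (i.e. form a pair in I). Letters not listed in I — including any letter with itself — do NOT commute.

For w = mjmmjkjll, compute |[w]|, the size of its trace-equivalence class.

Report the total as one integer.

336

drop 0:m onto floor
drop 1:j onto floor
drop 2:m onto {0:m}
drop 3:m onto {2:m}
drop 4:j onto {1:j}
drop 5:k onto floor
drop 6:j onto {4:j}
drop 7:l onto {3:m, 5:k}
drop 8:l onto {7:l}
ground layer = {0:m, 1:j, 5:k}
drop-orders for the pieces not yet dropped (sum over which currently-grounded one goes next):
  1 to go: {6} 1  {8} 1
  2 to go: {4,6} 1  {6,8} 2  {7,8} 1
  3 to go: {1,4,6} 1  {3,7,8} 1  {4,6,8} 3  {5,7,8} 1  {6,7,8} 3
  4 to go: {1,4,6,8} 4  {2,3,7,8} 1  {3,5,7,8} 2  {3,6,7,8} 4  {4,6,7,8} 6  {5,6,7,8} 4
  5 to go: {0,2,3,7,8} 1  {1,4,6,7,8} 10  {2,3,5,7,8} 3  {2,3,6,7,8} 5  {3,4,6,7,8} 10  {3,5,6,7,8} 10  {4,5,6,7,8} 10
  6 to go: {0,2,3,5,7,8} 4  {0,2,3,6,7,8} 6  {1,3,4,6,7,8} 20  {1,4,5,6,7,8} 20  {2,3,4,6,7,8} 15  {2,3,5,6,7,8} 18  {3,4,5,6,7,8} 30
  7 to go: {0,2,3,4,6,7,8} 21  {0,2,3,5,6,7,8} 28  {1,2,3,4,6,7,8} 35  {1,3,4,5,6,7,8} 70  {2,3,4,5,6,7,8} 63
  if 0:m drops first: 168 orders
  if 1:j drops first: 112 orders
  if 5:k drops first: 56 orders
heap linearizations: 336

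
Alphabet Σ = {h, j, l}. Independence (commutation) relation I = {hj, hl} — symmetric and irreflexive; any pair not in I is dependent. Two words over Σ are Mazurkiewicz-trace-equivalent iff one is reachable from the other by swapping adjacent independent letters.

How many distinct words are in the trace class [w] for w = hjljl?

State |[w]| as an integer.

drop 0:h onto floor
drop 1:j onto floor
drop 2:l onto {1:j}
drop 3:j onto {2:l}
drop 4:l onto {3:j}
ground layer = {0:h, 1:j}
drop-orders for the pieces not yet dropped (sum over which currently-grounded one goes next):
  1 to go: {0} 1  {4} 1
  2 to go: {0,4} 2  {3,4} 1
  3 to go: {0,3,4} 3  {2,3,4} 1
  if 0:h drops first: 1 orders
  if 1:j drops first: 4 orders
heap linearizations: 5

5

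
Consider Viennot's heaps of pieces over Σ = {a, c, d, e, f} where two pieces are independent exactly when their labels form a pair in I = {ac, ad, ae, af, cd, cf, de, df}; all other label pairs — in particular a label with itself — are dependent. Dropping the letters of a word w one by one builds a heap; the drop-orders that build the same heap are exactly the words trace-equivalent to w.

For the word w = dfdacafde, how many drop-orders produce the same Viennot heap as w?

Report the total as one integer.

3780

piece 0:d — minimal
piece 1:f — minimal
piece 2:d rests on {0:d}
piece 3:a — minimal
piece 4:c — minimal
piece 5:a rests on {3:a}
piece 6:f rests on {1:f}
piece 7:d rests on {2:d}
piece 8:e rests on {4:c, 6:f}
minimal pieces: {0:d, 1:f, 3:a, 4:c}
ways to finish when only these pieces remain (= sum over removing one remaining piece with nothing left below it):
  1 left: {5}→1  {7}→1  {8}→1
  2 left: {2,7}→1  {3,5}→1  {4,8}→1  {5,7}→2  {5,8}→2  {6,8}→1  {7,8}→2
  3 left: {0,2,7}→1  {1,6,8}→1  {2,5,7}→3  {2,7,8}→3  {3,5,7}→3  {3,5,8}→3  {4,5,8}→3  {4,6,8}→2  {4,7,8}→3  {5,6,8}→3  {5,7,8}→6  {6,7,8}→3
  4 left: {0,2,5,7}→4  {0,2,7,8}→4  {1,4,6,8}→3  {1,5,6,8}→4  {1,6,7,8}→4  {2,3,5,7}→6  {2,4,7,8}→6  {2,5,7,8}→12  {2,6,7,8}→6  {3,4,5,8}→6  {3,5,6,8}→6  {3,5,7,8}→12  {4,5,6,8}→8  {4,5,7,8}→12  {4,6,7,8}→8  {5,6,7,8}→12
  5 left: {0,2,3,5,7}→10  {0,2,4,7,8}→10  {0,2,5,7,8}→20  {0,2,6,7,8}→10  {1,2,6,7,8}→10  {1,3,5,6,8}→10  {1,4,5,6,8}→15  {1,4,6,7,8}→15  {1,5,6,7,8}→20  {2,3,5,7,8}→30  {2,4,5,7,8}→30  {2,4,6,7,8}→20  {2,5,6,7,8}→30  {3,4,5,6,8}→20  {3,4,5,7,8}→30  {3,5,6,7,8}→30  {4,5,6,7,8}→40
  6 left: {0,1,2,6,7,8}→20  {0,2,3,5,7,8}→60  {0,2,4,5,7,8}→60  {0,2,4,6,7,8}→40  {0,2,5,6,7,8}→60  {1,2,4,6,7,8}→45  {1,2,5,6,7,8}→60  {1,3,4,5,6,8}→45  {1,3,5,6,7,8}→60  {1,4,5,6,7,8}→90  {2,3,4,5,7,8}→90  {2,3,5,6,7,8}→90  {2,4,5,6,7,8}→120  {3,4,5,6,7,8}→120
  7 left: {0,1,2,4,6,7,8}→105  {0,1,2,5,6,7,8}→140  {0,2,3,4,5,7,8}→210  {0,2,3,5,6,7,8}→210  {0,2,4,5,6,7,8}→280  {1,2,3,5,6,7,8}→210  {1,2,4,5,6,7,8}→315  {1,3,4,5,6,7,8}→315  {2,3,4,5,6,7,8}→420
  placing 0:d first → 1260 extensions
  placing 1:f first → 1120 extensions
  placing 3:a first → 840 extensions
  placing 4:c first → 560 extensions
total linear extensions = 3780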